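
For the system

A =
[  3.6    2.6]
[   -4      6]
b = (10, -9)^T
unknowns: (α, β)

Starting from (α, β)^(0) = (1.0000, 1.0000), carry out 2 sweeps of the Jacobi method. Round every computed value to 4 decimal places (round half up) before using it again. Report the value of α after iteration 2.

Iteration 1:
  α = (10 - (2.6)·1.0000) / (3.6) = 2.0556
  β = (-9 - (-4)·1.0000) / (6) = -0.8333
Iteration 2:
  α = (10 - (2.6)·-0.8333) / (3.6) = 3.3796
  β = (-9 - (-4)·2.0556) / (6) = -0.1296

3.3796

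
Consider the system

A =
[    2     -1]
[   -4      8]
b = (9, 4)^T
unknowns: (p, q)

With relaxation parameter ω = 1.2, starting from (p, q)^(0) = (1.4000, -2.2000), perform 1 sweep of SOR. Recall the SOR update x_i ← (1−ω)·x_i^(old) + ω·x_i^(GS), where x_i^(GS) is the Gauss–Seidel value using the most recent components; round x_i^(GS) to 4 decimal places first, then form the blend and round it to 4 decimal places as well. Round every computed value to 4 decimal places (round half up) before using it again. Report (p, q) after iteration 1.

Iteration 1:
  p: GS value = (9 - (-1)·-2.2000) / (2) = 3.4000;  p ← (1−ω)·1.4000 + ω·3.4000 = 3.8000
  q: GS value = (4 - (-4)·3.8000) / (8) = 2.4000;  q ← (1−ω)·-2.2000 + ω·2.4000 = 3.3200

(3.8000, 3.3200)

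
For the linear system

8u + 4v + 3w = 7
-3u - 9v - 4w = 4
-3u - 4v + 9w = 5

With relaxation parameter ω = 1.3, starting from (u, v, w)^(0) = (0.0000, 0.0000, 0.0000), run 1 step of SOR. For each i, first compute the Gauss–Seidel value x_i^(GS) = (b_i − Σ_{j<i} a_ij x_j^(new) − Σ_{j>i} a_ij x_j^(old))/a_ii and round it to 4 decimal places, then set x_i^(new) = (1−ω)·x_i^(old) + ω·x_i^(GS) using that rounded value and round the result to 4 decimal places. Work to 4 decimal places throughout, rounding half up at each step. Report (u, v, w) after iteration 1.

(1.1375, -1.0707, 0.5966)

Iteration 1:
  u: GS value = (7 - (4)·0.0000 - (3)·0.0000) / (8) = 0.8750;  u ← (1−ω)·0.0000 + ω·0.8750 = 1.1375
  v: GS value = (4 - (-3)·1.1375 - (-4)·0.0000) / (-9) = -0.8236;  v ← (1−ω)·0.0000 + ω·-0.8236 = -1.0707
  w: GS value = (5 - (-3)·1.1375 - (-4)·-1.0707) / (9) = 0.4589;  w ← (1−ω)·0.0000 + ω·0.4589 = 0.5966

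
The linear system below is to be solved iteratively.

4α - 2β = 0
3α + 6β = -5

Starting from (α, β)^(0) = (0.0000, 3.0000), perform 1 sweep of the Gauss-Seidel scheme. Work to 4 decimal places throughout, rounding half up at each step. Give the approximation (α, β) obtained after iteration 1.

(1.5000, -1.5833)

Iteration 1:
  α = (0 - (-2)·3.0000) / (4) = 1.5000
  β = (-5 - (3)·1.5000) / (6) = -1.5833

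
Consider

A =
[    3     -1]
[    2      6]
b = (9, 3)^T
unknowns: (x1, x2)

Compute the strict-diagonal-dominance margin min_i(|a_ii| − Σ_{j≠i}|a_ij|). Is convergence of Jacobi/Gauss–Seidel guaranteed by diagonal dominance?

row 1: |3| − (1) = 2
row 2: |6| − (2) = 4
minimum over rows = 2 → strictly diagonally dominant (convergence guaranteed)

2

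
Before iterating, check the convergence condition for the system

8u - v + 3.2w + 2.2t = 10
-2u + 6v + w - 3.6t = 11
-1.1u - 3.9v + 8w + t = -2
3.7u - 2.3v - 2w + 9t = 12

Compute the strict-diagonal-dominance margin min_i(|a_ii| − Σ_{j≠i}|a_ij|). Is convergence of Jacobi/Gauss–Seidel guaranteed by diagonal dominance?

row 1: |8| − (1+3.2+2.2) = 1.6
row 2: |6| − (2+1+3.6) = -0.6
row 3: |8| − (1.1+3.9+1) = 2
row 4: |9| − (3.7+2.3+2) = 1
minimum over rows = -0.6 → not strictly diagonally dominant

-0.6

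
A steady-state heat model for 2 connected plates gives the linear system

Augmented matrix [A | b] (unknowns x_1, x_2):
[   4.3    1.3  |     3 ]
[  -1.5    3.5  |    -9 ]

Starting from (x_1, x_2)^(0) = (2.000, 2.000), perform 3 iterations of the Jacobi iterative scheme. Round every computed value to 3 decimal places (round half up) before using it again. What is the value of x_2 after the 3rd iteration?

-2.050

Iteration 1:
  x_1 = (3 - (1.3)·2.000) / (4.3) = 0.093
  x_2 = (-9 - (-1.5)·2.000) / (3.5) = -1.714
Iteration 2:
  x_1 = (3 - (1.3)·-1.714) / (4.3) = 1.216
  x_2 = (-9 - (-1.5)·0.093) / (3.5) = -2.532
Iteration 3:
  x_1 = (3 - (1.3)·-2.532) / (4.3) = 1.463
  x_2 = (-9 - (-1.5)·1.216) / (3.5) = -2.050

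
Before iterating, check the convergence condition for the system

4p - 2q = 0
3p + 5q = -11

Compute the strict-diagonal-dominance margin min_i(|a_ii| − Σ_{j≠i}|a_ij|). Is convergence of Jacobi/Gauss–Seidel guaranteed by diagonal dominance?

2

row 1: |4| − (2) = 2
row 2: |5| − (3) = 2
minimum over rows = 2 → strictly diagonally dominant (convergence guaranteed)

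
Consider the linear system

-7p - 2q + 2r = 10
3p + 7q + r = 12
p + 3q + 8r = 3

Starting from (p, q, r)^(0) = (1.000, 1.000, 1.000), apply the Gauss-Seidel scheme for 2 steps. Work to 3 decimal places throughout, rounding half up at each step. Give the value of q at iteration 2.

Iteration 1:
  p = (10 - (-2)·1.000 - (2)·1.000) / (-7) = -1.429
  q = (12 - (3)·-1.429 - (1)·1.000) / (7) = 2.184
  r = (3 - (1)·-1.429 - (3)·2.184) / (8) = -0.265
Iteration 2:
  p = (10 - (-2)·2.184 - (2)·-0.265) / (-7) = -2.128
  q = (12 - (3)·-2.128 - (1)·-0.265) / (7) = 2.664
  r = (3 - (1)·-2.128 - (3)·2.664) / (8) = -0.358

2.664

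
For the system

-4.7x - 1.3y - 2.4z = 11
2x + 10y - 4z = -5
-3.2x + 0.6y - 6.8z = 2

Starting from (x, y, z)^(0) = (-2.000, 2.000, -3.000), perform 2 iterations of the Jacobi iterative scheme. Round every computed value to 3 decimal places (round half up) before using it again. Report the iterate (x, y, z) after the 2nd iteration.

(-2.402, 0.102, 0.232)

Iteration 1:
  x = (11 - (-1.3)·2.000 - (-2.4)·-3.000) / (-4.7) = -1.362
  y = (-5 - (2)·-2.000 - (-4)·-3.000) / (10) = -1.300
  z = (2 - (-3.2)·-2.000 - (0.6)·2.000) / (-6.8) = 0.824
Iteration 2:
  x = (11 - (-1.3)·-1.300 - (-2.4)·0.824) / (-4.7) = -2.402
  y = (-5 - (2)·-1.362 - (-4)·0.824) / (10) = 0.102
  z = (2 - (-3.2)·-1.362 - (0.6)·-1.300) / (-6.8) = 0.232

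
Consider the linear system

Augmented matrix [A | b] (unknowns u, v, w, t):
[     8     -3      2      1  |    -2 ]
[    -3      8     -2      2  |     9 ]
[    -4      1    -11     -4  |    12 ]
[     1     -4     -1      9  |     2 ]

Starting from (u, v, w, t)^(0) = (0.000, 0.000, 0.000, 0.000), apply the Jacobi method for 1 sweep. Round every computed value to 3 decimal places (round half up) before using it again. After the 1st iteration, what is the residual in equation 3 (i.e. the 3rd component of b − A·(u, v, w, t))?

-1.238

Iteration 1:
  u = (-2 - (-3)·0.000 - (2)·0.000 - (1)·0.000) / (8) = -0.250
  v = (9 - (-3)·0.000 - (-2)·0.000 - (2)·0.000) / (8) = 1.125
  w = (12 - (-4)·0.000 - (1)·0.000 - (-4)·0.000) / (-11) = -1.091
  t = (2 - (1)·0.000 - (-4)·0.000 - (-1)·0.000) / (9) = 0.222
Residual b − A·x = (5.335, -3.376, -1.238, 3.661)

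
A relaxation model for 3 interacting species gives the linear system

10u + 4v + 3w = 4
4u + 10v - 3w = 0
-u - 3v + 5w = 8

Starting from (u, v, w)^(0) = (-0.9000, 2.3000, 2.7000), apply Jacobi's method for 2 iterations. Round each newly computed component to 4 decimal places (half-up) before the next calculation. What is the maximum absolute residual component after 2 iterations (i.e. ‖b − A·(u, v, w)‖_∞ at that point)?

3.9800

Iteration 1:
  u = (4 - (4)·2.3000 - (3)·2.7000) / (10) = -1.3300
  v = (0 - (4)·-0.9000 - (-3)·2.7000) / (10) = 1.1700
  w = (8 - (-1)·-0.9000 - (-3)·2.3000) / (5) = 2.8000
Iteration 2:
  u = (4 - (4)·1.1700 - (3)·2.8000) / (10) = -0.9080
  v = (0 - (4)·-1.3300 - (-3)·2.8000) / (10) = 1.3720
  w = (8 - (-1)·-1.3300 - (-3)·1.1700) / (5) = 2.0360
Residual b − A·x = (1.4840, -3.9800, 1.0280); ∞-norm = 3.9800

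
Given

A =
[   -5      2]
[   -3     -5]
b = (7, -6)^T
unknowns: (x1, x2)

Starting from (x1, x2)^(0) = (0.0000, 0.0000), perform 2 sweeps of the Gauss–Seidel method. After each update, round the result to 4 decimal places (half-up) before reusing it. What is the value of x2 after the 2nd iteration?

Iteration 1:
  x1 = (7 - (2)·0.0000) / (-5) = -1.4000
  x2 = (-6 - (-3)·-1.4000) / (-5) = 2.0400
Iteration 2:
  x1 = (7 - (2)·2.0400) / (-5) = -0.5840
  x2 = (-6 - (-3)·-0.5840) / (-5) = 1.5504

1.5504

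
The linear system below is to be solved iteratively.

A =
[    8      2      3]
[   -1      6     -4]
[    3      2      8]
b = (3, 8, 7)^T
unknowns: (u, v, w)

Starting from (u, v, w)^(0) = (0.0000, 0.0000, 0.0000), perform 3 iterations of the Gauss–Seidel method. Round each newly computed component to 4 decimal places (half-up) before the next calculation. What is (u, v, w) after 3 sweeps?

(-0.2152, 1.6487, 0.5435)

Iteration 1:
  u = (3 - (2)·0.0000 - (3)·0.0000) / (8) = 0.3750
  v = (8 - (-1)·0.3750 - (-4)·0.0000) / (6) = 1.3958
  w = (7 - (3)·0.3750 - (2)·1.3958) / (8) = 0.3854
Iteration 2:
  u = (3 - (2)·1.3958 - (3)·0.3854) / (8) = -0.1185
  v = (8 - (-1)·-0.1185 - (-4)·0.3854) / (6) = 1.5705
  w = (7 - (3)·-0.1185 - (2)·1.5705) / (8) = 0.5268
Iteration 3:
  u = (3 - (2)·1.5705 - (3)·0.5268) / (8) = -0.2152
  v = (8 - (-1)·-0.2152 - (-4)·0.5268) / (6) = 1.6487
  w = (7 - (3)·-0.2152 - (2)·1.6487) / (8) = 0.5435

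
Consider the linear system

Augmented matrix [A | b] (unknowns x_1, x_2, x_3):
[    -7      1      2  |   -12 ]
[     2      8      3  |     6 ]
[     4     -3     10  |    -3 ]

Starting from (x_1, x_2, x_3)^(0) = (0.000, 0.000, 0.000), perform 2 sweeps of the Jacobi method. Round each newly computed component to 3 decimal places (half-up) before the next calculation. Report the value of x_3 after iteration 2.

Iteration 1:
  x_1 = (-12 - (1)·0.000 - (2)·0.000) / (-7) = 1.714
  x_2 = (6 - (2)·0.000 - (3)·0.000) / (8) = 0.750
  x_3 = (-3 - (4)·0.000 - (-3)·0.000) / (10) = -0.300
Iteration 2:
  x_1 = (-12 - (1)·0.750 - (2)·-0.300) / (-7) = 1.736
  x_2 = (6 - (2)·1.714 - (3)·-0.300) / (8) = 0.434
  x_3 = (-3 - (4)·1.714 - (-3)·0.750) / (10) = -0.761

-0.761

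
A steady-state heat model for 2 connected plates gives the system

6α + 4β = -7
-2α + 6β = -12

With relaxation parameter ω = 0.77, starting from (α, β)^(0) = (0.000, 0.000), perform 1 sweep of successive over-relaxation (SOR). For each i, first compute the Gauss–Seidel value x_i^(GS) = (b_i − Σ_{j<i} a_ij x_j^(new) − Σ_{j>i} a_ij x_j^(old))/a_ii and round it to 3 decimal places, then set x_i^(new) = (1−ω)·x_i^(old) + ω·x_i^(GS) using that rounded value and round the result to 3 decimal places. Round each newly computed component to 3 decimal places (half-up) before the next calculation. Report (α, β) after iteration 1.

(-0.899, -1.771)

Iteration 1:
  α: GS value = (-7 - (4)·0.000) / (6) = -1.167;  α ← (1−ω)·0.000 + ω·-1.167 = -0.899
  β: GS value = (-12 - (-2)·-0.899) / (6) = -2.300;  β ← (1−ω)·0.000 + ω·-2.300 = -1.771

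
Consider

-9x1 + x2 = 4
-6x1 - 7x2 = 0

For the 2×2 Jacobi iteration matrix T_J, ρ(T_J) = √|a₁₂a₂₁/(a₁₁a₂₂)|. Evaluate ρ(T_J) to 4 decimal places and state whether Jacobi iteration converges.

0.3086

a₁₂a₂₁/(a₁₁a₂₂) = (1)·(-6) / ((-9)·(-7)) = -0.095238
ρ = √|-0.095238| = √0.095238 = 0.3086
ρ < 1, so Jacobi converges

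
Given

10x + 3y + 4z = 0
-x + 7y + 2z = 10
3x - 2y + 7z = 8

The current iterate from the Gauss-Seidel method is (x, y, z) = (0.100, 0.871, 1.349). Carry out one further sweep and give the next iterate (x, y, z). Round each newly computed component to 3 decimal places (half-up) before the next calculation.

(-0.801, 0.929, 1.752)

One sweep:
  x = (0 - (3)·0.871 - (4)·1.349) / (10) = -0.801
  y = (10 - (-1)·-0.801 - (2)·1.349) / (7) = 0.929
  z = (8 - (3)·-0.801 - (-2)·0.929) / (7) = 1.752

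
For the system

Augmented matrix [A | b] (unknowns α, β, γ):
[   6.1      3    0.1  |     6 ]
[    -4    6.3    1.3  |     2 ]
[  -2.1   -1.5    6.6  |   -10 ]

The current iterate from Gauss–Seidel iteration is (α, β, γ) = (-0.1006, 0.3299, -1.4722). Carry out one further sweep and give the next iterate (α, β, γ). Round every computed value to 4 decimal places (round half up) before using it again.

One sweep:
  α = (6 - (3)·0.3299 - (0.1)·-1.4722) / (6.1) = 0.8455
  β = (2 - (-4)·0.8455 - (1.3)·-1.4722) / (6.3) = 1.1581
  γ = (-10 - (-2.1)·0.8455 - (-1.5)·1.1581) / (6.6) = -0.9829

(0.8455, 1.1581, -0.9829)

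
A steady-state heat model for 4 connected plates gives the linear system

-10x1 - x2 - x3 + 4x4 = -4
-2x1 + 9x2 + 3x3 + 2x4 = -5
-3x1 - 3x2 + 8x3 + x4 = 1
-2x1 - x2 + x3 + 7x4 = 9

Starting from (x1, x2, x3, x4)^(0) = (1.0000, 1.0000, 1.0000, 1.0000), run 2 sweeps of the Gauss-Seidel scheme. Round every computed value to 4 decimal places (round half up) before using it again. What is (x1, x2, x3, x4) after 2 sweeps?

(1.0470, -0.5729, 0.1356, 1.4836)

Iteration 1:
  x1 = (-4 - (-1)·1.0000 - (-1)·1.0000 - (4)·1.0000) / (-10) = 0.6000
  x2 = (-5 - (-2)·0.6000 - (3)·1.0000 - (2)·1.0000) / (9) = -0.9778
  x3 = (1 - (-3)·0.6000 - (-3)·-0.9778 - (1)·1.0000) / (8) = -0.1417
  x4 = (9 - (-2)·0.6000 - (-1)·-0.9778 - (1)·-0.1417) / (7) = 1.3377
Iteration 2:
  x1 = (-4 - (-1)·-0.9778 - (-1)·-0.1417 - (4)·1.3377) / (-10) = 1.0470
  x2 = (-5 - (-2)·1.0470 - (3)·-0.1417 - (2)·1.3377) / (9) = -0.5729
  x3 = (1 - (-3)·1.0470 - (-3)·-0.5729 - (1)·1.3377) / (8) = 0.1356
  x4 = (9 - (-2)·1.0470 - (-1)·-0.5729 - (1)·0.1356) / (7) = 1.4836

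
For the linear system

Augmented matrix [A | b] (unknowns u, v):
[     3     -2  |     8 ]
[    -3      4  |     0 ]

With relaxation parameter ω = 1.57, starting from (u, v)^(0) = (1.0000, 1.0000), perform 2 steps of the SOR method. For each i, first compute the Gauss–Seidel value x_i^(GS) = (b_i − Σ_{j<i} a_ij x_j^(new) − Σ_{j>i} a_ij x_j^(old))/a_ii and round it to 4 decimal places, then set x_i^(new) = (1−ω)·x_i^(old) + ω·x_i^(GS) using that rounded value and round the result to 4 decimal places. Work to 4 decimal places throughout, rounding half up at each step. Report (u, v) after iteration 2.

(6.6793, 5.0599)

Iteration 1:
  u: GS value = (8 - (-2)·1.0000) / (3) = 3.3333;  u ← (1−ω)·1.0000 + ω·3.3333 = 4.6633
  v: GS value = (0 - (-3)·4.6633) / (4) = 3.4975;  v ← (1−ω)·1.0000 + ω·3.4975 = 4.9211
Iteration 2:
  u: GS value = (8 - (-2)·4.9211) / (3) = 5.9474;  u ← (1−ω)·4.6633 + ω·5.9474 = 6.6793
  v: GS value = (0 - (-3)·6.6793) / (4) = 5.0095;  v ← (1−ω)·4.9211 + ω·5.0095 = 5.0599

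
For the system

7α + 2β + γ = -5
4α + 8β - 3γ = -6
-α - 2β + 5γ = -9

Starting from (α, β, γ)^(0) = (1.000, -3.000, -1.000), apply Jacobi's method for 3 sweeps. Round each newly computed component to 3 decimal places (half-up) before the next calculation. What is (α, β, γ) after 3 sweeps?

Iteration 1:
  α = (-5 - (2)·-3.000 - (1)·-1.000) / (7) = 0.286
  β = (-6 - (4)·1.000 - (-3)·-1.000) / (8) = -1.625
  γ = (-9 - (-1)·1.000 - (-2)·-3.000) / (5) = -2.800
Iteration 2:
  α = (-5 - (2)·-1.625 - (1)·-2.800) / (7) = 0.150
  β = (-6 - (4)·0.286 - (-3)·-2.800) / (8) = -1.943
  γ = (-9 - (-1)·0.286 - (-2)·-1.625) / (5) = -2.393
Iteration 3:
  α = (-5 - (2)·-1.943 - (1)·-2.393) / (7) = 0.183
  β = (-6 - (4)·0.150 - (-3)·-2.393) / (8) = -1.722
  γ = (-9 - (-1)·0.150 - (-2)·-1.943) / (5) = -2.547

(0.183, -1.722, -2.547)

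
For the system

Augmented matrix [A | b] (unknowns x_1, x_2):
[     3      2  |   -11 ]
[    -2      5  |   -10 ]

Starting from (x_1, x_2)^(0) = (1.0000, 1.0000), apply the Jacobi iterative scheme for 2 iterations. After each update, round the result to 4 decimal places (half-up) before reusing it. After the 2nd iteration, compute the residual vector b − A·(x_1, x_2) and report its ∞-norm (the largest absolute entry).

4.2666

Iteration 1:
  x_1 = (-11 - (2)·1.0000) / (3) = -4.3333
  x_2 = (-10 - (-2)·1.0000) / (5) = -1.6000
Iteration 2:
  x_1 = (-11 - (2)·-1.6000) / (3) = -2.6000
  x_2 = (-10 - (-2)·-4.3333) / (5) = -3.7333
Residual b − A·x = (4.2666, 3.4665); ∞-norm = 4.2666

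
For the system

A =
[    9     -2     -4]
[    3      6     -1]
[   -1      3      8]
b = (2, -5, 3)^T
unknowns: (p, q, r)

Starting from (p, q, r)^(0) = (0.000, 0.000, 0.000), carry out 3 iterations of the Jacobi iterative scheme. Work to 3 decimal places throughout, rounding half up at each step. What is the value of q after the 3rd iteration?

Iteration 1:
  p = (2 - (-2)·0.000 - (-4)·0.000) / (9) = 0.222
  q = (-5 - (3)·0.000 - (-1)·0.000) / (6) = -0.833
  r = (3 - (-1)·0.000 - (3)·0.000) / (8) = 0.375
Iteration 2:
  p = (2 - (-2)·-0.833 - (-4)·0.375) / (9) = 0.204
  q = (-5 - (3)·0.222 - (-1)·0.375) / (6) = -0.882
  r = (3 - (-1)·0.222 - (3)·-0.833) / (8) = 0.715
Iteration 3:
  p = (2 - (-2)·-0.882 - (-4)·0.715) / (9) = 0.344
  q = (-5 - (3)·0.204 - (-1)·0.715) / (6) = -0.816
  r = (3 - (-1)·0.204 - (3)·-0.882) / (8) = 0.731

-0.816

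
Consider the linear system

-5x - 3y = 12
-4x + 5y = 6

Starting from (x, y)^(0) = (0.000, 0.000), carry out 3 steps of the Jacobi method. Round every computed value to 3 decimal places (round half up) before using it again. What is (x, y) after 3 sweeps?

(-1.968, -1.296)

Iteration 1:
  x = (12 - (-3)·0.000) / (-5) = -2.400
  y = (6 - (-4)·0.000) / (5) = 1.200
Iteration 2:
  x = (12 - (-3)·1.200) / (-5) = -3.120
  y = (6 - (-4)·-2.400) / (5) = -0.720
Iteration 3:
  x = (12 - (-3)·-0.720) / (-5) = -1.968
  y = (6 - (-4)·-3.120) / (5) = -1.296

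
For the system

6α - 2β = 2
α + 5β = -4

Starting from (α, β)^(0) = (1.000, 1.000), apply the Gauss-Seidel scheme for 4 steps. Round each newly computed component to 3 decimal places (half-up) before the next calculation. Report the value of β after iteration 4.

-0.812

Iteration 1:
  α = (2 - (-2)·1.000) / (6) = 0.667
  β = (-4 - (1)·0.667) / (5) = -0.933
Iteration 2:
  α = (2 - (-2)·-0.933) / (6) = 0.022
  β = (-4 - (1)·0.022) / (5) = -0.804
Iteration 3:
  α = (2 - (-2)·-0.804) / (6) = 0.065
  β = (-4 - (1)·0.065) / (5) = -0.813
Iteration 4:
  α = (2 - (-2)·-0.813) / (6) = 0.062
  β = (-4 - (1)·0.062) / (5) = -0.812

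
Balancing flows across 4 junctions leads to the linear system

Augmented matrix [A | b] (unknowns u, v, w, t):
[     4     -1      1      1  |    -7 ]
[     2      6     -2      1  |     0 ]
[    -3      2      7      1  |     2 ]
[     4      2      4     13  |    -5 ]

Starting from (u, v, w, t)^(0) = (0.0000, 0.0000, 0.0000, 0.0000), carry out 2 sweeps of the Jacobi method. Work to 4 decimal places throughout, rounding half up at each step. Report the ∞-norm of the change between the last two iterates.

Iteration 1:
  u = (-7 - (-1)·0.0000 - (1)·0.0000 - (1)·0.0000) / (4) = -1.7500
  v = (0 - (2)·0.0000 - (-2)·0.0000 - (1)·0.0000) / (6) = 0.0000
  w = (2 - (-3)·0.0000 - (2)·0.0000 - (1)·0.0000) / (7) = 0.2857
  t = (-5 - (4)·0.0000 - (2)·0.0000 - (4)·0.0000) / (13) = -0.3846
Iteration 2:
  u = (-7 - (-1)·0.0000 - (1)·0.2857 - (1)·-0.3846) / (4) = -1.7253
  v = (0 - (2)·-1.7500 - (-2)·0.2857 - (1)·-0.3846) / (6) = 0.7427
  w = (2 - (-3)·-1.7500 - (2)·0.0000 - (1)·-0.3846) / (7) = -0.4093
  t = (-5 - (4)·-1.7500 - (2)·0.0000 - (4)·0.2857) / (13) = 0.0659
Change: (0.0247, 0.7427, -0.6950, 0.4505) → max |·| = 0.7427

0.7427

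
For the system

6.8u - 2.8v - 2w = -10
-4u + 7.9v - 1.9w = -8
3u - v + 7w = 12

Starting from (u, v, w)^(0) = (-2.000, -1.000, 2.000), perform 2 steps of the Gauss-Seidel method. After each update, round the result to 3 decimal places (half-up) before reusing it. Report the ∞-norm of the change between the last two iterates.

Iteration 1:
  u = (-10 - (-2.8)·-1.000 - (-2)·2.000) / (6.8) = -1.294
  v = (-8 - (-4)·-1.294 - (-1.9)·2.000) / (7.9) = -1.187
  w = (12 - (3)·-1.294 - (-1)·-1.187) / (7) = 2.099
Iteration 2:
  u = (-10 - (-2.8)·-1.187 - (-2)·2.099) / (6.8) = -1.342
  v = (-8 - (-4)·-1.342 - (-1.9)·2.099) / (7.9) = -1.187
  w = (12 - (3)·-1.342 - (-1)·-1.187) / (7) = 2.120
Change: (-0.048, 0.000, 0.021) → max |·| = 0.048

0.048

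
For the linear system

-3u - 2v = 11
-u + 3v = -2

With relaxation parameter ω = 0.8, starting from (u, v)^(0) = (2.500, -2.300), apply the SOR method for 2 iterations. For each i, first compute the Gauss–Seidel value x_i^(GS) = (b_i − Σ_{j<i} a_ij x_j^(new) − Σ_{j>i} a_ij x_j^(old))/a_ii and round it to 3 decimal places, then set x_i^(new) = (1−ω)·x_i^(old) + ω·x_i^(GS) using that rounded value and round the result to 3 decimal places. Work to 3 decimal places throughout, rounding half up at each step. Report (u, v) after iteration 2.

(-2.473, -1.456)

Iteration 1:
  u: GS value = (11 - (-2)·-2.300) / (-3) = -2.133;  u ← (1−ω)·2.500 + ω·-2.133 = -1.206
  v: GS value = (-2 - (-1)·-1.206) / (3) = -1.069;  v ← (1−ω)·-2.300 + ω·-1.069 = -1.315
Iteration 2:
  u: GS value = (11 - (-2)·-1.315) / (-3) = -2.790;  u ← (1−ω)·-1.206 + ω·-2.790 = -2.473
  v: GS value = (-2 - (-1)·-2.473) / (3) = -1.491;  v ← (1−ω)·-1.315 + ω·-1.491 = -1.456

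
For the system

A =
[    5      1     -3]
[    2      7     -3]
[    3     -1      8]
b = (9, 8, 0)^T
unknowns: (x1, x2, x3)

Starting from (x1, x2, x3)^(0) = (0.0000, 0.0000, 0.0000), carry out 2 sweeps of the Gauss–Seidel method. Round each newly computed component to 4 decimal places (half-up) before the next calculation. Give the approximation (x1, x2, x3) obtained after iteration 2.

(1.3164, 0.5111, -0.4298)

Iteration 1:
  x1 = (9 - (1)·0.0000 - (-3)·0.0000) / (5) = 1.8000
  x2 = (8 - (2)·1.8000 - (-3)·0.0000) / (7) = 0.6286
  x3 = (0 - (3)·1.8000 - (-1)·0.6286) / (8) = -0.5964
Iteration 2:
  x1 = (9 - (1)·0.6286 - (-3)·-0.5964) / (5) = 1.3164
  x2 = (8 - (2)·1.3164 - (-3)·-0.5964) / (7) = 0.5111
  x3 = (0 - (3)·1.3164 - (-1)·0.5111) / (8) = -0.4298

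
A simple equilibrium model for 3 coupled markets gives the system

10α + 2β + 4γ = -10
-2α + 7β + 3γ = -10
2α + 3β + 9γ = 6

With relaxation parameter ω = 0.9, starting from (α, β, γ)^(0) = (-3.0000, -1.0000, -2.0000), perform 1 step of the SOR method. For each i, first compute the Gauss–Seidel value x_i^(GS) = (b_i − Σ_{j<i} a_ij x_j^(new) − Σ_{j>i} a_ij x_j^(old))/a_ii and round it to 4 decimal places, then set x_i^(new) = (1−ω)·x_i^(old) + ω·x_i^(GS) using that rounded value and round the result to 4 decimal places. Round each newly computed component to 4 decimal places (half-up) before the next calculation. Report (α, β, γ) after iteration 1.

Iteration 1:
  α: GS value = (-10 - (2)·-1.0000 - (4)·-2.0000) / (10) = 0.0000;  α ← (1−ω)·-3.0000 + ω·0.0000 = -0.3000
  β: GS value = (-10 - (-2)·-0.3000 - (3)·-2.0000) / (7) = -0.6571;  β ← (1−ω)·-1.0000 + ω·-0.6571 = -0.6914
  γ: GS value = (6 - (2)·-0.3000 - (3)·-0.6914) / (9) = 0.9638;  γ ← (1−ω)·-2.0000 + ω·0.9638 = 0.6674

(-0.3000, -0.6914, 0.6674)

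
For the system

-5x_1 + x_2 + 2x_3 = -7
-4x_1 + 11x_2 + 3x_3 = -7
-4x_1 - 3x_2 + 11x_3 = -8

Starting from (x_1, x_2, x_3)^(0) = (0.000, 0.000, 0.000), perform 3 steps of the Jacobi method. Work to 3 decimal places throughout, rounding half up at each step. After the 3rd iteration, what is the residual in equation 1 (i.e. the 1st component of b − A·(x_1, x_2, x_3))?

Iteration 1:
  x_1 = (-7 - (1)·0.000 - (2)·0.000) / (-5) = 1.400
  x_2 = (-7 - (-4)·0.000 - (3)·0.000) / (11) = -0.636
  x_3 = (-8 - (-4)·0.000 - (-3)·0.000) / (11) = -0.727
Iteration 2:
  x_1 = (-7 - (1)·-0.636 - (2)·-0.727) / (-5) = 0.982
  x_2 = (-7 - (-4)·1.400 - (3)·-0.727) / (11) = 0.071
  x_3 = (-8 - (-4)·1.400 - (-3)·-0.636) / (11) = -0.392
Iteration 3:
  x_1 = (-7 - (1)·0.071 - (2)·-0.392) / (-5) = 1.257
  x_2 = (-7 - (-4)·0.982 - (3)·-0.392) / (11) = -0.172
  x_3 = (-8 - (-4)·0.982 - (-3)·0.071) / (11) = -0.351
Residual b − A·x = (0.159, 0.973, 0.373)

0.159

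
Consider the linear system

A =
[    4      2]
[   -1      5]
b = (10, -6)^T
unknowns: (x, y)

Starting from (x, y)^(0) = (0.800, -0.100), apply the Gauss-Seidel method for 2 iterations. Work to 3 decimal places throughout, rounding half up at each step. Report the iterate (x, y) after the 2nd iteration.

(2.845, -0.631)

Iteration 1:
  x = (10 - (2)·-0.100) / (4) = 2.550
  y = (-6 - (-1)·2.550) / (5) = -0.690
Iteration 2:
  x = (10 - (2)·-0.690) / (4) = 2.845
  y = (-6 - (-1)·2.845) / (5) = -0.631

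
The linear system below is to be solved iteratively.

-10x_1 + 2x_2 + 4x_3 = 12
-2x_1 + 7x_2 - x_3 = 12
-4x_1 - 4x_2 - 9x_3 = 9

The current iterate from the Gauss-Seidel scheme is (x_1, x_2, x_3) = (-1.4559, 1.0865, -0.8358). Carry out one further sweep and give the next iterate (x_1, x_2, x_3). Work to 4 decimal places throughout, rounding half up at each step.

(-1.3170, 1.2186, -0.9563)

One sweep:
  x_1 = (12 - (2)·1.0865 - (4)·-0.8358) / (-10) = -1.3170
  x_2 = (12 - (-2)·-1.3170 - (-1)·-0.8358) / (7) = 1.2186
  x_3 = (9 - (-4)·-1.3170 - (-4)·1.2186) / (-9) = -0.9563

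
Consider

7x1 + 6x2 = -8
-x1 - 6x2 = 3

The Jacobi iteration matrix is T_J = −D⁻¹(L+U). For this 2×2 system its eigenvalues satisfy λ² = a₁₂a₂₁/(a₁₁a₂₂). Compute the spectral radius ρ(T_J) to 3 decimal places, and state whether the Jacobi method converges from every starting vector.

a₁₂a₂₁/(a₁₁a₂₂) = (6)·(-1) / ((7)·(-6)) = 0.142857
ρ = √|0.142857| = √0.142857 = 0.378
ρ < 1, so Jacobi converges

0.378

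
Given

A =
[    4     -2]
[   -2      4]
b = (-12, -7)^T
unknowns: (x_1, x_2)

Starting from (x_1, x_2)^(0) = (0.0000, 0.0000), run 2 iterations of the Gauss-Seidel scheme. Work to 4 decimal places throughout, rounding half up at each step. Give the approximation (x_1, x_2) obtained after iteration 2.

(-4.6250, -4.0625)

Iteration 1:
  x_1 = (-12 - (-2)·0.0000) / (4) = -3.0000
  x_2 = (-7 - (-2)·-3.0000) / (4) = -3.2500
Iteration 2:
  x_1 = (-12 - (-2)·-3.2500) / (4) = -4.6250
  x_2 = (-7 - (-2)·-4.6250) / (4) = -4.0625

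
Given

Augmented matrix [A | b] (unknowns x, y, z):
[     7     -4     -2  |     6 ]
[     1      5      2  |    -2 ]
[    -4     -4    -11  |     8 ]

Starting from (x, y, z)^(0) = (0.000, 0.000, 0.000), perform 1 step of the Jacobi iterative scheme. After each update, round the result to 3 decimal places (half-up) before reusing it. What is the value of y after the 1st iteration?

-0.400

Iteration 1:
  x = (6 - (-4)·0.000 - (-2)·0.000) / (7) = 0.857
  y = (-2 - (1)·0.000 - (2)·0.000) / (5) = -0.400
  z = (8 - (-4)·0.000 - (-4)·0.000) / (-11) = -0.727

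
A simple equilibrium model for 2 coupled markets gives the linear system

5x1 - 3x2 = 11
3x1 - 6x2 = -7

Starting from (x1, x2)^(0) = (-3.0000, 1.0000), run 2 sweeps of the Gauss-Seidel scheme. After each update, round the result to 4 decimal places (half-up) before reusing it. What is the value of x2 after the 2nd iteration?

3.0367

Iteration 1:
  x1 = (11 - (-3)·1.0000) / (5) = 2.8000
  x2 = (-7 - (3)·2.8000) / (-6) = 2.5667
Iteration 2:
  x1 = (11 - (-3)·2.5667) / (5) = 3.7400
  x2 = (-7 - (3)·3.7400) / (-6) = 3.0367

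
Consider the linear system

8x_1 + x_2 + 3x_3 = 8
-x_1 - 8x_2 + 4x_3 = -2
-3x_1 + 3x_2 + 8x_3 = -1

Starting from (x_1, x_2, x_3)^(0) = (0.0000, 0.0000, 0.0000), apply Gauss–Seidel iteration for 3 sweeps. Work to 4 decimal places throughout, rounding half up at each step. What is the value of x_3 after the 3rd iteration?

Iteration 1:
  x_1 = (8 - (1)·0.0000 - (3)·0.0000) / (8) = 1.0000
  x_2 = (-2 - (-1)·1.0000 - (4)·0.0000) / (-8) = 0.1250
  x_3 = (-1 - (-3)·1.0000 - (3)·0.1250) / (8) = 0.2031
Iteration 2:
  x_1 = (8 - (1)·0.1250 - (3)·0.2031) / (8) = 0.9082
  x_2 = (-2 - (-1)·0.9082 - (4)·0.2031) / (-8) = 0.2380
  x_3 = (-1 - (-3)·0.9082 - (3)·0.2380) / (8) = 0.1263
Iteration 3:
  x_1 = (8 - (1)·0.2380 - (3)·0.1263) / (8) = 0.9229
  x_2 = (-2 - (-1)·0.9229 - (4)·0.1263) / (-8) = 0.1978
  x_3 = (-1 - (-3)·0.9229 - (3)·0.1978) / (8) = 0.1469

0.1469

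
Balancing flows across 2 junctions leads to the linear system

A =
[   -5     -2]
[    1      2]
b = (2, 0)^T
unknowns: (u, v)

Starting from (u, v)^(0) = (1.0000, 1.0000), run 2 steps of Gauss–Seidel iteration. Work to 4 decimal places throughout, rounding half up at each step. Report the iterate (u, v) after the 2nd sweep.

Iteration 1:
  u = (2 - (-2)·1.0000) / (-5) = -0.8000
  v = (0 - (1)·-0.8000) / (2) = 0.4000
Iteration 2:
  u = (2 - (-2)·0.4000) / (-5) = -0.5600
  v = (0 - (1)·-0.5600) / (2) = 0.2800

(-0.5600, 0.2800)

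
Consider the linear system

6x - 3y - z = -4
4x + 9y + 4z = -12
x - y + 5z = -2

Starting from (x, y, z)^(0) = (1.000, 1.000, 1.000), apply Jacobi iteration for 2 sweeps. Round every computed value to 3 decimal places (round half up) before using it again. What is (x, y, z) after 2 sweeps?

(-1.844, -1.156, -0.844)

Iteration 1:
  x = (-4 - (-3)·1.000 - (-1)·1.000) / (6) = 0.000
  y = (-12 - (4)·1.000 - (4)·1.000) / (9) = -2.222
  z = (-2 - (1)·1.000 - (-1)·1.000) / (5) = -0.400
Iteration 2:
  x = (-4 - (-3)·-2.222 - (-1)·-0.400) / (6) = -1.844
  y = (-12 - (4)·0.000 - (4)·-0.400) / (9) = -1.156
  z = (-2 - (1)·0.000 - (-1)·-2.222) / (5) = -0.844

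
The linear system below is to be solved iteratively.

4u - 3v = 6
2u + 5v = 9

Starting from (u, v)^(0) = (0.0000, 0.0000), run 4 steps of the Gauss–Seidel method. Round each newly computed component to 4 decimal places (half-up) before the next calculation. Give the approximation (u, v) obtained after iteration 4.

Iteration 1:
  u = (6 - (-3)·0.0000) / (4) = 1.5000
  v = (9 - (2)·1.5000) / (5) = 1.2000
Iteration 2:
  u = (6 - (-3)·1.2000) / (4) = 2.4000
  v = (9 - (2)·2.4000) / (5) = 0.8400
Iteration 3:
  u = (6 - (-3)·0.8400) / (4) = 2.1300
  v = (9 - (2)·2.1300) / (5) = 0.9480
Iteration 4:
  u = (6 - (-3)·0.9480) / (4) = 2.2110
  v = (9 - (2)·2.2110) / (5) = 0.9156

(2.2110, 0.9156)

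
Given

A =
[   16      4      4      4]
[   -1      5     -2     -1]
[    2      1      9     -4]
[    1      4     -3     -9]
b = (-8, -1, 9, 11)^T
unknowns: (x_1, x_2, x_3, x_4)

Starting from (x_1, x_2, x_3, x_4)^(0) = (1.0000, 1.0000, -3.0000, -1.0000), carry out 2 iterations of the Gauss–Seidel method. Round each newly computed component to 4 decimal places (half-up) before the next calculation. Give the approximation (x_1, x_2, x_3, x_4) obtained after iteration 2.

(0.2463, -0.3033, 0.0423, -1.3438)

Iteration 1:
  x_1 = (-8 - (4)·1.0000 - (4)·-3.0000 - (4)·-1.0000) / (16) = 0.2500
  x_2 = (-1 - (-1)·0.2500 - (-2)·-3.0000 - (-1)·-1.0000) / (5) = -1.5500
  x_3 = (9 - (2)·0.2500 - (1)·-1.5500 - (-4)·-1.0000) / (9) = 0.6722
  x_4 = (11 - (1)·0.2500 - (4)·-1.5500 - (-3)·0.6722) / (-9) = -2.1074
Iteration 2:
  x_1 = (-8 - (4)·-1.5500 - (4)·0.6722 - (4)·-2.1074) / (16) = 0.2463
  x_2 = (-1 - (-1)·0.2463 - (-2)·0.6722 - (-1)·-2.1074) / (5) = -0.3033
  x_3 = (9 - (2)·0.2463 - (1)·-0.3033 - (-4)·-2.1074) / (9) = 0.0423
  x_4 = (11 - (1)·0.2463 - (4)·-0.3033 - (-3)·0.0423) / (-9) = -1.3438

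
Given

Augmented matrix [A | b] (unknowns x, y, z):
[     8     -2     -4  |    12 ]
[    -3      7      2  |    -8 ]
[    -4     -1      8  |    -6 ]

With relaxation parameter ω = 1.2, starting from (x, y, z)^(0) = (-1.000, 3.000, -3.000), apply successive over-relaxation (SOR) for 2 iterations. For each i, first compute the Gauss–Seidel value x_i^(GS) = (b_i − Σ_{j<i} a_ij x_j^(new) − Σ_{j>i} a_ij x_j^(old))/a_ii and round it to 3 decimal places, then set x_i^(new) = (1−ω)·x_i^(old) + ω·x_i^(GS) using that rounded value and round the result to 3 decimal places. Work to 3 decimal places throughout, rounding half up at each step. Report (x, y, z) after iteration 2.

(1.650, -0.552, -0.054)

Iteration 1:
  x: GS value = (12 - (-2)·3.000 - (-4)·-3.000) / (8) = 0.750;  x ← (1−ω)·-1.000 + ω·0.750 = 1.100
  y: GS value = (-8 - (-3)·1.100 - (2)·-3.000) / (7) = 0.186;  y ← (1−ω)·3.000 + ω·0.186 = -0.377
  z: GS value = (-6 - (-4)·1.100 - (-1)·-0.377) / (8) = -0.247;  z ← (1−ω)·-3.000 + ω·-0.247 = 0.304
Iteration 2:
  x: GS value = (12 - (-2)·-0.377 - (-4)·0.304) / (8) = 1.558;  x ← (1−ω)·1.100 + ω·1.558 = 1.650
  y: GS value = (-8 - (-3)·1.650 - (2)·0.304) / (7) = -0.523;  y ← (1−ω)·-0.377 + ω·-0.523 = -0.552
  z: GS value = (-6 - (-4)·1.650 - (-1)·-0.552) / (8) = 0.006;  z ← (1−ω)·0.304 + ω·0.006 = -0.054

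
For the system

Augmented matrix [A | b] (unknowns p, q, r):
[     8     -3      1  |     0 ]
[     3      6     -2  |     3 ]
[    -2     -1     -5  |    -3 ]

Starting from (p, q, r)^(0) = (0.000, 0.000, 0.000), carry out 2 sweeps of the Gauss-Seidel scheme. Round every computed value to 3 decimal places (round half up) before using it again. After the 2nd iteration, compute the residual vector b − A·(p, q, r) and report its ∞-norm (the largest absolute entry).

0.383

Iteration 1:
  p = (0 - (-3)·0.000 - (1)·0.000) / (8) = 0.000
  q = (3 - (3)·0.000 - (-2)·0.000) / (6) = 0.500
  r = (-3 - (-2)·0.000 - (-1)·0.500) / (-5) = 0.500
Iteration 2:
  p = (0 - (-3)·0.500 - (1)·0.500) / (8) = 0.125
  q = (3 - (3)·0.125 - (-2)·0.500) / (6) = 0.604
  r = (-3 - (-2)·0.125 - (-1)·0.604) / (-5) = 0.429
Residual b − A·x = (0.383, -0.141, -0.001); ∞-norm = 0.383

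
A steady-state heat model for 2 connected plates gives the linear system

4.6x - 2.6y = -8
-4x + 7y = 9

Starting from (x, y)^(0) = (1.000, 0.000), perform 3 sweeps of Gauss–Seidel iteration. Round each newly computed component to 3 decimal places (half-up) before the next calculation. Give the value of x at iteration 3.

Iteration 1:
  x = (-8 - (-2.6)·0.000) / (4.6) = -1.739
  y = (9 - (-4)·-1.739) / (7) = 0.292
Iteration 2:
  x = (-8 - (-2.6)·0.292) / (4.6) = -1.574
  y = (9 - (-4)·-1.574) / (7) = 0.386
Iteration 3:
  x = (-8 - (-2.6)·0.386) / (4.6) = -1.521
  y = (9 - (-4)·-1.521) / (7) = 0.417

-1.521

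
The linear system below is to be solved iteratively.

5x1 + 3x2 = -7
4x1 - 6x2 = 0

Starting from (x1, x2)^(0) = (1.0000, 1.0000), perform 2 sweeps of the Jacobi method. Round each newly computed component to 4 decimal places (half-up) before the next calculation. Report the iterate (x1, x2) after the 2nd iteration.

(-1.8000, -1.3333)

Iteration 1:
  x1 = (-7 - (3)·1.0000) / (5) = -2.0000
  x2 = (0 - (4)·1.0000) / (-6) = 0.6667
Iteration 2:
  x1 = (-7 - (3)·0.6667) / (5) = -1.8000
  x2 = (0 - (4)·-2.0000) / (-6) = -1.3333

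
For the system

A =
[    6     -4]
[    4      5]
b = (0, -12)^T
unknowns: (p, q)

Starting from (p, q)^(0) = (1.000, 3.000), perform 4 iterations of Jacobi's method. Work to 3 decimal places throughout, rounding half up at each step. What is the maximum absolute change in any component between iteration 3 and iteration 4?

Iteration 1:
  p = (0 - (-4)·3.000) / (6) = 2.000
  q = (-12 - (4)·1.000) / (5) = -3.200
Iteration 2:
  p = (0 - (-4)·-3.200) / (6) = -2.133
  q = (-12 - (4)·2.000) / (5) = -4.000
Iteration 3:
  p = (0 - (-4)·-4.000) / (6) = -2.667
  q = (-12 - (4)·-2.133) / (5) = -0.694
Iteration 4:
  p = (0 - (-4)·-0.694) / (6) = -0.463
  q = (-12 - (4)·-2.667) / (5) = -0.266
Change: (2.204, 0.428) → max |·| = 2.204

2.204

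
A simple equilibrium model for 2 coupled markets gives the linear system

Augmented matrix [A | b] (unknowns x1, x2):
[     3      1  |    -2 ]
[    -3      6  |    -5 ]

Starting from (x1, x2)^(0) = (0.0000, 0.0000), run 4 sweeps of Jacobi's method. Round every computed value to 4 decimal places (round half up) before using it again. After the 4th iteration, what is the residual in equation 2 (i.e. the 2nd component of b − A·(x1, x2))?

Iteration 1:
  x1 = (-2 - (1)·0.0000) / (3) = -0.6667
  x2 = (-5 - (-3)·0.0000) / (6) = -0.8333
Iteration 2:
  x1 = (-2 - (1)·-0.8333) / (3) = -0.3889
  x2 = (-5 - (-3)·-0.6667) / (6) = -1.1667
Iteration 3:
  x1 = (-2 - (1)·-1.1667) / (3) = -0.2778
  x2 = (-5 - (-3)·-0.3889) / (6) = -1.0278
Iteration 4:
  x1 = (-2 - (1)·-1.0278) / (3) = -0.3241
  x2 = (-5 - (-3)·-0.2778) / (6) = -0.9722
Residual b − A·x = (-0.0555, -0.1391)

-0.1391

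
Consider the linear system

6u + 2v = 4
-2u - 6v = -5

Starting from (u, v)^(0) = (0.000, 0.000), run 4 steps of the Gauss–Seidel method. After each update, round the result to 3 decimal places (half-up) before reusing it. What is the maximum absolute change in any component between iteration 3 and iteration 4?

0.002

Iteration 1:
  u = (4 - (2)·0.000) / (6) = 0.667
  v = (-5 - (-2)·0.667) / (-6) = 0.611
Iteration 2:
  u = (4 - (2)·0.611) / (6) = 0.463
  v = (-5 - (-2)·0.463) / (-6) = 0.679
Iteration 3:
  u = (4 - (2)·0.679) / (6) = 0.440
  v = (-5 - (-2)·0.440) / (-6) = 0.687
Iteration 4:
  u = (4 - (2)·0.687) / (6) = 0.438
  v = (-5 - (-2)·0.438) / (-6) = 0.687
Change: (-0.002, 0.000) → max |·| = 0.002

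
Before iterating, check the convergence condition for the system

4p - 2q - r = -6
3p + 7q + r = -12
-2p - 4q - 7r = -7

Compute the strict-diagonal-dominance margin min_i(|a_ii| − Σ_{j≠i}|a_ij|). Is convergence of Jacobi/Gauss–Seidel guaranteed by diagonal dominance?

row 1: |4| − (2+1) = 1
row 2: |7| − (3+1) = 3
row 3: |-7| − (2+4) = 1
minimum over rows = 1 → strictly diagonally dominant (convergence guaranteed)

1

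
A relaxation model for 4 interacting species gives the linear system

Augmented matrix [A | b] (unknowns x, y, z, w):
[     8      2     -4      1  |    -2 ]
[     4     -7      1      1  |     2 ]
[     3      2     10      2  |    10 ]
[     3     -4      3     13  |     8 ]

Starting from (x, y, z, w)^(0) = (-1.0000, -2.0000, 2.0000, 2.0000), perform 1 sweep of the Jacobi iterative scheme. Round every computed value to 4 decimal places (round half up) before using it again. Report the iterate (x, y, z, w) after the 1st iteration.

(1.0000, -0.2857, 1.3000, -0.2308)

Iteration 1:
  x = (-2 - (2)·-2.0000 - (-4)·2.0000 - (1)·2.0000) / (8) = 1.0000
  y = (2 - (4)·-1.0000 - (1)·2.0000 - (1)·2.0000) / (-7) = -0.2857
  z = (10 - (3)·-1.0000 - (2)·-2.0000 - (2)·2.0000) / (10) = 1.3000
  w = (8 - (3)·-1.0000 - (-4)·-2.0000 - (3)·2.0000) / (13) = -0.2308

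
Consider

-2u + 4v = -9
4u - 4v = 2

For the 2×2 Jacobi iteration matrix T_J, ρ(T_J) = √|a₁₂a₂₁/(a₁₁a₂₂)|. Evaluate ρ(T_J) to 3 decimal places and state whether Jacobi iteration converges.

1.414

a₁₂a₂₁/(a₁₁a₂₂) = (4)·(4) / ((-2)·(-4)) = 2.000000
ρ = √|2.000000| = √2.000000 = 1.414
ρ > 1, so Jacobi diverges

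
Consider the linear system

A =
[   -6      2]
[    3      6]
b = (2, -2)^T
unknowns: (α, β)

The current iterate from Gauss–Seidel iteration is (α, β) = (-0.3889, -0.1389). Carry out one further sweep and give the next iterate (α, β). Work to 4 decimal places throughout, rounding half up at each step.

One sweep:
  α = (2 - (2)·-0.1389) / (-6) = -0.3796
  β = (-2 - (3)·-0.3796) / (6) = -0.1435

(-0.3796, -0.1435)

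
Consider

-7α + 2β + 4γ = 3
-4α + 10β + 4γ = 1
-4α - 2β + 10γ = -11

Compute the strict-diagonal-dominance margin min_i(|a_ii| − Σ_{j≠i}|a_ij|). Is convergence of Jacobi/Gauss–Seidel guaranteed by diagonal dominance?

row 1: |-7| − (2+4) = 1
row 2: |10| − (4+4) = 2
row 3: |10| − (4+2) = 4
minimum over rows = 1 → strictly diagonally dominant (convergence guaranteed)

1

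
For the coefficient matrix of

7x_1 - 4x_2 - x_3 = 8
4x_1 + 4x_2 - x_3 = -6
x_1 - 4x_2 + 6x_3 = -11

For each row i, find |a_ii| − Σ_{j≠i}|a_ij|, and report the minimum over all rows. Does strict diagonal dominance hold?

row 1: |7| − (4+1) = 2
row 2: |4| − (4+1) = -1
row 3: |6| − (1+4) = 1
minimum over rows = -1 → not strictly diagonally dominant

-1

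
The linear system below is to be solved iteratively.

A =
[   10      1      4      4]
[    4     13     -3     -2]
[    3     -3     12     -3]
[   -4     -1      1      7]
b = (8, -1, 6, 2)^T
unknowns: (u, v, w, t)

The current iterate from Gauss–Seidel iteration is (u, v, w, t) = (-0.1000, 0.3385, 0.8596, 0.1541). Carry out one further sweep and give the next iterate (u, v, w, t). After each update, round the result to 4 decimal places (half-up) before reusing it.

One sweep:
  u = (8 - (1)·0.3385 - (4)·0.8596 - (4)·0.1541) / (10) = 0.3607
  v = (-1 - (4)·0.3607 - (-3)·0.8596 - (-2)·0.1541) / (13) = 0.0342
  w = (6 - (3)·0.3607 - (-3)·0.0342 - (-3)·0.1541) / (12) = 0.4569
  t = (2 - (-4)·0.3607 - (-1)·0.0342 - (1)·0.4569) / (7) = 0.4314

(0.3607, 0.0342, 0.4569, 0.4314)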